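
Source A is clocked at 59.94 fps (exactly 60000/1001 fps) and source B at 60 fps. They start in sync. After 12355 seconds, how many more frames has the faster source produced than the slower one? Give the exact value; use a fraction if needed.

A emits 60000/1001 × 12355 = 105900000/143 frames; B emits 60 × 12355 = 741300.
Difference = 105900/143 frames (≈ 740.5594); B is ahead of A.

105900/143 frames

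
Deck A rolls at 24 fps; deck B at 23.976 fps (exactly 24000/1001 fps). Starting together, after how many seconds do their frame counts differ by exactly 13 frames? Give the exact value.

The gap grows by |24000/1001 − 24| = 24/1001 frames per second.
Time for a 13-frame gap: 13 ÷ (24/1001) = 13013/24 s.

13013/24 seconds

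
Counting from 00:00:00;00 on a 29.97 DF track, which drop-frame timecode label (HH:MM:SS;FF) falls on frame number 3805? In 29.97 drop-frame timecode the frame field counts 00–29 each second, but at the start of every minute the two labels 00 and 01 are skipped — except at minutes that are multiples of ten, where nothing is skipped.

00:02:06;29

Ten DF minutes hold 17982 frames, so frame 3805 lies in block 0 (frames 0–17981) with 3805 frames into that block.
The block's first minute is 1800 frames and the rest 1798 each; 3805 frames reaches minute 2, so 0 × 18 + 2 × 2 = 4 labels have been skipped so far.
Adding those back, label number 3805 + 4 = 3809 at 30 labels/s is 126 s + 29 f = 0 h 2 min 6 s frame 29, i.e. 00:02:06;29.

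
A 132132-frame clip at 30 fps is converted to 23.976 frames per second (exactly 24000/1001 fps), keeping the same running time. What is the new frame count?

Target frames = source frames × (target rate / source rate) = 132132 × (24000/1001)/(30) = 132132 × 800/1001 = 105600.

105600 frames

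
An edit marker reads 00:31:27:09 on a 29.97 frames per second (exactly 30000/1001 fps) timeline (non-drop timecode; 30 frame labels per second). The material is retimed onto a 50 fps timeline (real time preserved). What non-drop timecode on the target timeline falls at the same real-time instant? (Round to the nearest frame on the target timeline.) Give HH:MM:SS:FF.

00:31:29:09

Source frame index: (0×3600 + 31×60 + 27) × 30 + 9 = 56619.
Real time: 56619 / (30000/1001) = 18891873/10000 s.
Target frame: (18891873/10000) × (50) = 18891873/200 ≈ 94459.365 → 94459.
At 50 labels/s: frame 94459 → 00:31:29:09.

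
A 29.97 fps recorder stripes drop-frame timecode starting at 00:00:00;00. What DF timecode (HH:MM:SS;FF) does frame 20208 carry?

00:11:14;08

Ten DF minutes hold 17982 frames, so frame 20208 lies in block 1 (frames 17982–35963) with 2226 frames into that block.
The block's first minute is 1800 frames and the rest 1798 each; 2226 frames reaches minute 1, so 1 × 18 + 1 × 2 = 20 labels have been skipped so far.
Adding those back, label number 20208 + 20 = 20228 at 30 labels/s is 674 s + 8 f = 0 h 11 min 14 s frame 8, i.e. 00:11:14;08.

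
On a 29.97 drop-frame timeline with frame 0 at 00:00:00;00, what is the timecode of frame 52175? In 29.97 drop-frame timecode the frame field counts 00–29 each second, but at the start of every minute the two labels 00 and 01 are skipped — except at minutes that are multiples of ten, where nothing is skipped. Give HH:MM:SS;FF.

Ten DF minutes hold 17982 frames, so frame 52175 lies in block 2 (frames 35964–53945) with 16211 frames into that block.
The block's first minute is 1800 frames and the rest 1798 each; 16211 frames reaches minute 9, so 2 × 18 + 9 × 2 = 54 labels have been skipped so far.
Adding those back, label number 52175 + 54 = 52229 at 30 labels/s is 1740 s + 29 f = 0 h 29 min 0 s frame 29, i.e. 00:29:00;29.

00:29:00;29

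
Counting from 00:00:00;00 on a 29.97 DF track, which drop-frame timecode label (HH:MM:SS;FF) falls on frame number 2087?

00:01:09;19

Each 10-minute DF block holds 10 × 60 × 30 − 9 × 2 = 17982 frames. 2087 ÷ 17982 → 0 full blocks, remainder 2087.
Within the partial block the first minute is 1800 frames and each further minute 1798, so 1 further minute boundary passed. Total skipped labels = 18 × 0 + 2 × 1 = 2.
Non-drop label index = 2087 + 2 = 2089; at 30 labels/s that is 00:01:09:19, i.e. DF 00:01:09;19.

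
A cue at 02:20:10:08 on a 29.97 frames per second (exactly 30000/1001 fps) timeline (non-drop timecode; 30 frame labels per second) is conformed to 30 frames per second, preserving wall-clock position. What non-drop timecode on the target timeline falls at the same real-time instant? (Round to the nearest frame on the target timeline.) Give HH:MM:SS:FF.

02:20:18:20

Source frame index: (2×3600 + 20×60 + 10) × 30 + 8 = 252308.
Real time: 252308 / (30000/1001) = 63140077/7500 s.
Target frame: (63140077/7500) × (30) = 63140077/250 ≈ 252560.308 → 252560.
At 30 labels/s: frame 252560 → 02:20:18:20.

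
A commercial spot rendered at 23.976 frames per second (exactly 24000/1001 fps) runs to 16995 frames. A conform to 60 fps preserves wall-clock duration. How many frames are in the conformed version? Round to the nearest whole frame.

Frames at target rate = 16995 × (60) / (24000/1001) = 3402399/80 ≈ 42529.988.
Nearest whole frame: 42530.

42530 frames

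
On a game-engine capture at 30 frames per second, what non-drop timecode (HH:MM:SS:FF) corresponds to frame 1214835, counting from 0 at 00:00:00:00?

1214835 ÷ 30 = 40494 full seconds, remainder 15 frames.
40494 s = 11 h 14 min 54 s.
Timecode: 11:14:54:15.

11:14:54:15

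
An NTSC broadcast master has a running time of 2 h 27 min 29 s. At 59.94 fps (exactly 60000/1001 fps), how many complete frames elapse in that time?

530409 frames

2 h 27 min 29 s = 8849 s.
Frames = 8849 × 60000/1001 = 530940000/1001 ≈ 530409.5904.
Complete frames: 530409.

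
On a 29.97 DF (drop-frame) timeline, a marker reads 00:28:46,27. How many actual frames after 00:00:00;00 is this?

Complete 10-minute blocks: 2, each 17982 frames → 35964.
Remaining 8 whole minutes in the current block: 1800 + 7 × 1798 = 14386 frames.
Within the current minute: 46 × 30 + 27 − 2 = 1405 (labels ;00/;01 skipped at this minute). Total = 35964 + 14386 + 1405 = 51755.

51755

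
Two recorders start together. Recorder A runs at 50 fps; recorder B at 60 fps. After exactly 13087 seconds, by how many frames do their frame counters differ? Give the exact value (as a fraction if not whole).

A emits 50 × 13087 = 654350 frames; B emits 60 × 13087 = 785220.
Difference = 130870 frames; B is ahead of A.

130870 frames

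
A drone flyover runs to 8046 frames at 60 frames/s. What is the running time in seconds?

Running time = 8046 / (60) = 134.1 s.

134.1 seconds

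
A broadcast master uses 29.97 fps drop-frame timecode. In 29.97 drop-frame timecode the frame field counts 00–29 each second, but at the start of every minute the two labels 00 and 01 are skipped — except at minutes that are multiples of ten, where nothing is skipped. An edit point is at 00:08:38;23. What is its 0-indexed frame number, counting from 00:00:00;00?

Complete 10-minute blocks: 0, each 17982 frames → 0.
Remaining 8 whole minutes in the current block: 1800 + 7 × 1798 = 14386 frames.
Within the current minute: 38 × 30 + 23 − 2 = 1161 (labels ;00/;01 skipped at this minute). Total = 0 + 14386 + 1161 = 15547.

15547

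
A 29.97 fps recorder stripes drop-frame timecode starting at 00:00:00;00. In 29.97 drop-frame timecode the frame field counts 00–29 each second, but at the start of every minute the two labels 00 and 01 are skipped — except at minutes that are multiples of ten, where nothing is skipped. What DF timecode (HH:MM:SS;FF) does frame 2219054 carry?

20:34:02;16

Ten DF minutes hold 17982 frames, so frame 2219054 lies in block 123 (frames 2211786–2229767) with 7268 frames into that block.
The block's first minute is 1800 frames and the rest 1798 each; 7268 frames reaches minute 4, so 123 × 18 + 4 × 2 = 2222 labels have been skipped so far.
Adding those back, label number 2219054 + 2222 = 2221276 at 30 labels/s is 74042 s + 16 f = 20 h 34 min 2 s frame 16, i.e. 20:34:02;16.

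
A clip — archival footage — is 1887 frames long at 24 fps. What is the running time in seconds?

78.625 seconds

Running time = 1887 / (24) = 78.625 s.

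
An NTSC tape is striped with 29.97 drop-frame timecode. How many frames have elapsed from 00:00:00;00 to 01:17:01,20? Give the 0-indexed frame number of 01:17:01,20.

As if non-drop at 30 labels/s: (1 × 3600 + 17 × 60 + 1) × 30 + 20 = 138650.
Minute boundaries passed: 77; those not divisible by 10: 77 − 7 = 70; dropped labels = 2 × 70 = 140.
Actual frame index = 138650 − 140 = 138510.

138510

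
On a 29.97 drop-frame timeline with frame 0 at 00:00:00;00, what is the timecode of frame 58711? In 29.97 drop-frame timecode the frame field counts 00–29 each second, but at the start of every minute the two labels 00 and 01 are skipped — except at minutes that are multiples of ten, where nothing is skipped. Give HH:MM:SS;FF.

Ten DF minutes hold 17982 frames, so frame 58711 lies in block 3 (frames 53946–71927) with 4765 frames into that block.
The block's first minute is 1800 frames and the rest 1798 each; 4765 frames reaches minute 2, so 3 × 18 + 2 × 2 = 58 labels have been skipped so far.
Adding those back, label number 58711 + 58 = 58769 at 30 labels/s is 1958 s + 29 f = 0 h 32 min 38 s frame 29, i.e. 00:32:38;29.

00:32:38;29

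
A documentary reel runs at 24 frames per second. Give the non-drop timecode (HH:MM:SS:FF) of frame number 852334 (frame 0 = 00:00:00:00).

09:51:53:22

852334 ÷ 24 = 35513 full seconds, remainder 22 frames.
35513 s = 9 h 51 min 53 s.
Timecode: 09:51:53:22.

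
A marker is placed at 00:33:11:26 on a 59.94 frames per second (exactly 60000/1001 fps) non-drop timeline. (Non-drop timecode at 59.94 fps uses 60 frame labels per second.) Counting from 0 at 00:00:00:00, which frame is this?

Total seconds to the label: (0 × 3600 + 33 × 60 + 11) = 1991.
Frame index = 1991 × 60 + 26 = 119486.

frame 119486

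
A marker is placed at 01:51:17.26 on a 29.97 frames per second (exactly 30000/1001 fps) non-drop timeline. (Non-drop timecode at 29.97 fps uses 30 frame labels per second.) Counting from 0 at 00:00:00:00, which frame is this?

Total seconds to the label: (1 × 3600 + 51 × 60 + 17) = 6677.
Frame index = 6677 × 30 + 26 = 200336.

frame 200336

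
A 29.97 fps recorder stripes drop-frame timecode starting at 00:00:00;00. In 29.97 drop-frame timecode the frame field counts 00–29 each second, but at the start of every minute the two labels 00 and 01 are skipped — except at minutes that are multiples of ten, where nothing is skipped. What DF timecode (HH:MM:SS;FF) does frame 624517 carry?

Ten DF minutes hold 17982 frames, so frame 624517 lies in block 34 (frames 611388–629369) with 13129 frames into that block.
The block's first minute is 1800 frames and the rest 1798 each; 13129 frames reaches minute 7, so 34 × 18 + 7 × 2 = 626 labels have been skipped so far.
Adding those back, label number 624517 + 626 = 625143 at 30 labels/s is 20838 s + 3 f = 5 h 47 min 18 s frame 3, i.e. 05:47:18;03.

05:47:18;03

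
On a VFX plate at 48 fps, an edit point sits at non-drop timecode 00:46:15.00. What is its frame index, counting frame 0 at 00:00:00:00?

133200

Total seconds to the label: (0 × 3600 + 46 × 60 + 15) = 2775.
Frame index = 2775 × 48 + 0 = 133200.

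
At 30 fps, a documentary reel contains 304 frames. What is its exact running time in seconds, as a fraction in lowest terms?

152/15 seconds

Running time = 304 ÷ (30) = 304 × 1/30 = 152/15 s.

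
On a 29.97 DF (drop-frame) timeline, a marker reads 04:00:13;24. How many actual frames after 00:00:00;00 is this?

As if non-drop at 30 labels/s: (4 × 3600 + 0 × 60 + 13) × 30 + 24 = 432414.
Minute boundaries passed: 240; those not divisible by 10: 240 − 24 = 216; dropped labels = 2 × 216 = 432.
Actual frame index = 432414 − 432 = 431982.

431982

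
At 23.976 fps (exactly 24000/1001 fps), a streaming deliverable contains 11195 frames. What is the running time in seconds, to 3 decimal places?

Running time = 11195 × 1001/24000 = 2241239/4800 s ≈ 466.925 s.

466.925 seconds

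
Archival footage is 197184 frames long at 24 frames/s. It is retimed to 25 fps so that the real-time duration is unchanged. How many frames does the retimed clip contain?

205400 frames

Target frames = source frames × (target rate / source rate) = 197184 × (25)/(24) = 197184 × 25/24 = 205400.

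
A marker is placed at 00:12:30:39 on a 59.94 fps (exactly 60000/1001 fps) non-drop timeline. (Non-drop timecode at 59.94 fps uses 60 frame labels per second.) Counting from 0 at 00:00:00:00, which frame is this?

Total seconds to the label: (0 × 3600 + 12 × 60 + 30) = 750.
Frame index = 750 × 60 + 39 = 45039.

45039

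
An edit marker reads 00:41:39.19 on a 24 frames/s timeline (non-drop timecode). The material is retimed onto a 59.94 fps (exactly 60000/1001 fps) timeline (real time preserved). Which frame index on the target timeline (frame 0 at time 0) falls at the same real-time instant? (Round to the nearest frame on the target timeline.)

frame 149838

Source frame index: (0×3600 + 41×60 + 39) × 24 + 19 = 59995.
Real time: 59995 / (24) = 59995/24 s.
Target frame: (59995/24) × (60000/1001) = 11537500/77 ≈ 149837.662 → 149838.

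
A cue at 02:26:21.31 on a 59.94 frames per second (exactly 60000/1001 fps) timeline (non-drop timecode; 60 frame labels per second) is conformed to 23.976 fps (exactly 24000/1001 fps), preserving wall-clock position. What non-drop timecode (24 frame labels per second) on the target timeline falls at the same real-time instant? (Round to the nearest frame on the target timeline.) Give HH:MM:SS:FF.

Source frame index: (2×3600 + 26×60 + 21) × 60 + 31 = 526891.
Real time: 526891 / (60000/1001) = 527417891/60000 s.
Target frame: (527417891/60000) × (24000/1001) = 1053782/5 ≈ 210756.400 → 210756.
At 24 labels/s: frame 210756 → 02:26:21:12.

02:26:21:12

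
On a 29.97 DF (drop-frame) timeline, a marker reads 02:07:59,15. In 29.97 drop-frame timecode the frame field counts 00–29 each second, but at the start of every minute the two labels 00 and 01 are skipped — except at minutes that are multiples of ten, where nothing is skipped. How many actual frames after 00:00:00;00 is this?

Complete 10-minute blocks: 12, each 17982 frames → 215784.
Remaining 7 whole minutes in the current block: 1800 + 6 × 1798 = 12588 frames.
Within the current minute: 59 × 30 + 15 − 2 = 1783 (labels ;00/;01 skipped at this minute). Total = 215784 + 12588 + 1783 = 230155.

230155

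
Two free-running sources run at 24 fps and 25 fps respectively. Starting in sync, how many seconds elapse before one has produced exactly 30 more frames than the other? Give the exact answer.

30 seconds

The gap grows by |25 − 24| = 1 frame per second.
Time for a 30-frame gap: 30 ÷ (1) = 30 s.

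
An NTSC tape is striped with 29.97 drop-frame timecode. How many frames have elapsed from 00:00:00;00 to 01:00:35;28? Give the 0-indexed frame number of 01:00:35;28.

As if non-drop at 30 labels/s: (1 × 3600 + 0 × 60 + 35) × 30 + 28 = 109078.
Minute boundaries passed: 60; those not divisible by 10: 60 − 6 = 54; dropped labels = 2 × 54 = 108.
Actual frame index = 109078 − 108 = 108970.

108970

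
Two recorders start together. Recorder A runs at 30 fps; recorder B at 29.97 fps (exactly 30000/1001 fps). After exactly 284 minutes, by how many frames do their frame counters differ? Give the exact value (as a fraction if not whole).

284 min = 17040 s.
A emits 30 × 17040 = 511200 frames; B emits 30000/1001 × 17040 = 511200000/1001.
Difference = 511200/1001 frames (≈ 510.6893); B is behind A.

511200/1001 frames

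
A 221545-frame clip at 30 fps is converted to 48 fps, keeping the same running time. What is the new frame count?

354472 frames

Target frames = source frames × (target rate / source rate) = 221545 × (48)/(30) = 221545 × 8/5 = 354472.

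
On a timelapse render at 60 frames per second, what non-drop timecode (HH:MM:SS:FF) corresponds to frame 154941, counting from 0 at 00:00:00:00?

00:43:02:21

154941 ÷ 60 = 2582 full seconds, remainder 21 frames.
2582 s = 0 h 43 min 2 s.
Timecode: 00:43:02:21.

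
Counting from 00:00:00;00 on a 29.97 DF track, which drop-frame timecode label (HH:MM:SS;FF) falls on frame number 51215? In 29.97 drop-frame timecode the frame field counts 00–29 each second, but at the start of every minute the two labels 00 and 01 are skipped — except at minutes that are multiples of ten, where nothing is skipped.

00:28:28;27

Ten DF minutes hold 17982 frames, so frame 51215 lies in block 2 (frames 35964–53945) with 15251 frames into that block.
The block's first minute is 1800 frames and the rest 1798 each; 15251 frames reaches minute 8, so 2 × 18 + 8 × 2 = 52 labels have been skipped so far.
Adding those back, label number 51215 + 52 = 51267 at 30 labels/s is 1708 s + 27 f = 0 h 28 min 28 s frame 27, i.e. 00:28:28;27.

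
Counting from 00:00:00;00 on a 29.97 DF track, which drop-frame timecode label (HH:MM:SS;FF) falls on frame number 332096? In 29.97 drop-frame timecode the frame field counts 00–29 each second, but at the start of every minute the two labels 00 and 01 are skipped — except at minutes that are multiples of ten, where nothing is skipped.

03:04:40;28

Ten DF minutes hold 17982 frames, so frame 332096 lies in block 18 (frames 323676–341657) with 8420 frames into that block.
The block's first minute is 1800 frames and the rest 1798 each; 8420 frames reaches minute 4, so 18 × 18 + 4 × 2 = 332 labels have been skipped so far.
Adding those back, label number 332096 + 332 = 332428 at 30 labels/s is 11080 s + 28 f = 3 h 4 min 40 s frame 28, i.e. 03:04:40;28.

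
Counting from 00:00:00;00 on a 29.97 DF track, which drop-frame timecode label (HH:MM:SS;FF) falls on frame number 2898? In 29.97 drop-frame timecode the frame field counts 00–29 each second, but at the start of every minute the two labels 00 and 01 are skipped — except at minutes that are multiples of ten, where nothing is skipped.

Ten DF minutes hold 17982 frames, so frame 2898 lies in block 0 (frames 0–17981) with 2898 frames into that block.
The block's first minute is 1800 frames and the rest 1798 each; 2898 frames reaches minute 1, so 0 × 18 + 1 × 2 = 2 labels have been skipped so far.
Adding those back, label number 2898 + 2 = 2900 at 30 labels/s is 96 s + 20 f = 0 h 1 min 36 s frame 20, i.e. 00:01:36;20.

00:01:36;20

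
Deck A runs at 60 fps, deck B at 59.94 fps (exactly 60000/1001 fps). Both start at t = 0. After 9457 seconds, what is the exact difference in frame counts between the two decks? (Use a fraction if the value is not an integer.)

A emits 60 × 9457 = 567420 frames; B emits 60000/1001 × 9457 = 81060000/143.
Difference = 81060/143 frames (≈ 566.8531); B is behind A.

81060/143 frames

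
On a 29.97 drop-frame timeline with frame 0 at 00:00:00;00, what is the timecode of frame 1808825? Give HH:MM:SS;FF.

Ten DF minutes hold 17982 frames, so frame 1808825 lies in block 100 (frames 1798200–1816181) with 10625 frames into that block.
The block's first minute is 1800 frames and the rest 1798 each; 10625 frames reaches minute 5, so 100 × 18 + 5 × 2 = 1810 labels have been skipped so far.
Adding those back, label number 1808825 + 1810 = 1810635 at 30 labels/s is 60354 s + 15 f = 16 h 45 min 54 s frame 15, i.e. 16:45:54;15.

16:45:54;15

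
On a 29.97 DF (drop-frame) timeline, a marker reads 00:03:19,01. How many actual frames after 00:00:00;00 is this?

5965

Complete 10-minute blocks: 0, each 17982 frames → 0.
Remaining 3 whole minutes in the current block: 1800 + 2 × 1798 = 5396 frames.
Within the current minute: 19 × 30 + 1 − 2 = 569 (labels ;00/;01 skipped at this minute). Total = 0 + 5396 + 569 = 5965.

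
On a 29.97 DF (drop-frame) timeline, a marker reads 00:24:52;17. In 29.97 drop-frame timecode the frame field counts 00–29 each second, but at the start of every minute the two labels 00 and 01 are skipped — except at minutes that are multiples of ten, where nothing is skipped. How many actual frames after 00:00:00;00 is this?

44733

Complete 10-minute blocks: 2, each 17982 frames → 35964.
Remaining 4 whole minutes in the current block: 1800 + 3 × 1798 = 7194 frames.
Within the current minute: 52 × 30 + 17 − 2 = 1575 (labels ;00/;01 skipped at this minute). Total = 35964 + 7194 + 1575 = 44733.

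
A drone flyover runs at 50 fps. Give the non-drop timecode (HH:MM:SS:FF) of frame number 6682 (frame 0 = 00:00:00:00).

00:02:13:32

6682 ÷ 50 = 133 full seconds, remainder 32 frames.
133 s = 0 h 2 min 13 s.
Timecode: 00:02:13:32.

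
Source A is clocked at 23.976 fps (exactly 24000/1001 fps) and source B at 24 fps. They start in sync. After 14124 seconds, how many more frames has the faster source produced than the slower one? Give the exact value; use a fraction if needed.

A emits 24000/1001 × 14124 = 30816000/91 frames; B emits 24 × 14124 = 338976.
Difference = 30816/91 frames (≈ 338.6374); B is ahead of A.

30816/91 frames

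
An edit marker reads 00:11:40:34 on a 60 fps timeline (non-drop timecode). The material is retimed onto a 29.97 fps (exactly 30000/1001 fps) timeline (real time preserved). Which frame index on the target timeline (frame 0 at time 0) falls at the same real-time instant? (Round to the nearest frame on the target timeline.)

Source frame index: (0×3600 + 11×60 + 40) × 60 + 34 = 42034.
Real time: 42034 / (60) = 21017/30 s.
Target frame: (21017/30) × (30000/1001) = 21017000/1001 ≈ 20996.004 → 20996.

frame 20996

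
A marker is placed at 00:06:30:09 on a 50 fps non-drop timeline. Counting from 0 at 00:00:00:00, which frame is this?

frame 19509

Total seconds to the label: (0 × 3600 + 6 × 60 + 30) = 390.
Frame index = 390 × 50 + 9 = 19509.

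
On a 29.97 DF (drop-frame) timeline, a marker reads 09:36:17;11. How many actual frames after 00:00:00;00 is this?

As if non-drop at 30 labels/s: (9 × 3600 + 36 × 60 + 17) × 30 + 11 = 1037321.
Minute boundaries passed: 576; those not divisible by 10: 576 − 57 = 519; dropped labels = 2 × 519 = 1038.
Actual frame index = 1037321 − 1038 = 1036283.

1036283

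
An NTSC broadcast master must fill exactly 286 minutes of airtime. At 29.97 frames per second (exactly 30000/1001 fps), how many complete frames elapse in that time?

514285 frames

286 min = 17160 s.
Frames = 17160 × 30000/1001 = 3600000/7 ≈ 514285.7143.
Complete frames: 514285.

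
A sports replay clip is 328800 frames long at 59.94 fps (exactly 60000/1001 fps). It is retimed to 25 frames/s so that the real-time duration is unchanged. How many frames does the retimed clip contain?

137137 frames

Target frames = source frames × (target rate / source rate) = 328800 × (25)/(60000/1001) = 328800 × 1001/2400 = 137137.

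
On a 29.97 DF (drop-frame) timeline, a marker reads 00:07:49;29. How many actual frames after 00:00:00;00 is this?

Complete 10-minute blocks: 0, each 17982 frames → 0.
Remaining 7 whole minutes in the current block: 1800 + 6 × 1798 = 12588 frames.
Within the current minute: 49 × 30 + 29 − 2 = 1497 (labels ;00/;01 skipped at this minute). Total = 0 + 12588 + 1497 = 14085.

14085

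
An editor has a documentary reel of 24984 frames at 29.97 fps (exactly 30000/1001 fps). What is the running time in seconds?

833.6328 seconds

Running time = 24984 / (30000/1001) = 833.6328 s.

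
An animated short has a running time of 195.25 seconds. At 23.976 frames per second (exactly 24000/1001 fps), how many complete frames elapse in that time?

Frames = 195.25 × 24000/1001 = 426000/91 ≈ 4681.3187.
Complete frames: 4681.

4681 frames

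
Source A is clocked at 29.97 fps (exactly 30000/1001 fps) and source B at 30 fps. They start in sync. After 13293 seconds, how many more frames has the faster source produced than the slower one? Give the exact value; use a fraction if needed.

56970/143 frames

A emits 30000/1001 × 13293 = 56970000/143 frames; B emits 30 × 13293 = 398790.
Difference = 56970/143 frames (≈ 398.3916); B is ahead of A.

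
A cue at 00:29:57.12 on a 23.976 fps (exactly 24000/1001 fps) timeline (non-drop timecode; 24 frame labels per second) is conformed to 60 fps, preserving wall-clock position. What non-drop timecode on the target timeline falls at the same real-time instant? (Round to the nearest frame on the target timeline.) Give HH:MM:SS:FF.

Source frame index: (0×3600 + 29×60 + 57) × 24 + 12 = 43140.
Real time: 43140 / (24000/1001) = 719719/400 s.
Target frame: (719719/400) × (60) = 2159157/20 ≈ 107957.850 → 107958.
At 60 labels/s: frame 107958 → 00:29:59:18.

00:29:59:18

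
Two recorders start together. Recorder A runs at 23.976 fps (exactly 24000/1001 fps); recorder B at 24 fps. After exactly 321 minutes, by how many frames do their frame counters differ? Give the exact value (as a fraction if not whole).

462240/1001 frames

321 min = 19260 s.
A emits 24000/1001 × 19260 = 462240000/1001 frames; B emits 24 × 19260 = 462240.
Difference = 462240/1001 frames (≈ 461.7782); B is ahead of A.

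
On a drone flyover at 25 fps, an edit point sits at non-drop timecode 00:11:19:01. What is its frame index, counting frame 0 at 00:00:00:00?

Total seconds to the label: (0 × 3600 + 11 × 60 + 19) = 679.
Frame index = 679 × 25 + 1 = 16976.

frame 16976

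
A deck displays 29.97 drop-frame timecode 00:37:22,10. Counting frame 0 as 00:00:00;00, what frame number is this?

67202

As if non-drop at 30 labels/s: (0 × 3600 + 37 × 60 + 22) × 30 + 10 = 67270.
Minute boundaries passed: 37; those not divisible by 10: 37 − 3 = 34; dropped labels = 2 × 34 = 68.
Actual frame index = 67270 − 68 = 67202.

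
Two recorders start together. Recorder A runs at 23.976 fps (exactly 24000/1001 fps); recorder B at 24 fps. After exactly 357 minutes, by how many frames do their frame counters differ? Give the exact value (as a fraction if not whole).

73440/143 frames

357 min = 21420 s.
A emits 24000/1001 × 21420 = 73440000/143 frames; B emits 24 × 21420 = 514080.
Difference = 73440/143 frames (≈ 513.5664); B is ahead of A.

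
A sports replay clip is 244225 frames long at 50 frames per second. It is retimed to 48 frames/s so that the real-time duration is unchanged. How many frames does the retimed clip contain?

234456 frames

Target frames = source frames × (target rate / source rate) = 244225 × (48)/(50) = 244225 × 24/25 = 234456.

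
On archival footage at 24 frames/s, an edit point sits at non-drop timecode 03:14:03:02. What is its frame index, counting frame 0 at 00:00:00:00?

279434

Total seconds to the label: (3 × 3600 + 14 × 60 + 3) = 11643.
Frame index = 11643 × 24 + 2 = 279434.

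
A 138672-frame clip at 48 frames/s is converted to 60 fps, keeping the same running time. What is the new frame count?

173340 frames

Frames at target rate = 138672 × (60) / (48) = 173340.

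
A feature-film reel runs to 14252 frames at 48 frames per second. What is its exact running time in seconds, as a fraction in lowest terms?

Running time = 14252 ÷ (48) = 14252 × 1/48 = 3563/12 s.

3563/12 seconds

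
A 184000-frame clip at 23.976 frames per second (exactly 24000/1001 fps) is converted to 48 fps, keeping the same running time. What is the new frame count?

368368 frames

Target frames = source frames × (target rate / source rate) = 184000 × (48)/(24000/1001) = 184000 × 1001/500 = 368368.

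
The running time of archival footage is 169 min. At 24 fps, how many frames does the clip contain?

169 min = 10140 s.
Frames = 10140 × 24 = 243360.

243360 frames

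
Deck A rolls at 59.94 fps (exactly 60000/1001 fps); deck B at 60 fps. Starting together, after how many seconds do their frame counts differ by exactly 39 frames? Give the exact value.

The gap grows by |60 − 60000/1001| = 60/1001 frames per second.
Time for a 39-frame gap: 39 ÷ (60/1001) = 650.65 s.

650.65 seconds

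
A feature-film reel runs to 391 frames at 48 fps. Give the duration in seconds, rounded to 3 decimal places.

Running time = 391 × 1/48 = 391/48 s ≈ 8.146 s.

8.146 seconds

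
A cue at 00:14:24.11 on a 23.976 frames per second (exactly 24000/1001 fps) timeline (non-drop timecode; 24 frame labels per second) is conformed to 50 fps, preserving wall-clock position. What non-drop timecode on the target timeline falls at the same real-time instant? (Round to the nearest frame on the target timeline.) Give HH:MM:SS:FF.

Source frame index: (0×3600 + 14×60 + 24) × 24 + 11 = 20747.
Real time: 20747 / (24000/1001) = 20767747/24000 s.
Target frame: (20767747/24000) × (50) = 20767747/480 ≈ 43266.140 → 43266.
At 50 labels/s: frame 43266 → 00:14:25:16.

00:14:25:16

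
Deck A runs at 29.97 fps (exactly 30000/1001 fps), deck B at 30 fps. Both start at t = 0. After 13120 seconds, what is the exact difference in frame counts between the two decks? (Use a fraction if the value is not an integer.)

393600/1001 frames

A emits 30000/1001 × 13120 = 393600000/1001 frames; B emits 30 × 13120 = 393600.
Difference = 393600/1001 frames (≈ 393.2068); B is ahead of A.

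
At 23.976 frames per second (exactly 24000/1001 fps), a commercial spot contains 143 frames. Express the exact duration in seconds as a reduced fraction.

143143/24000 seconds

Running time = 143 ÷ (24000/1001) = 143 × 1001/24000 = 143143/24000 s.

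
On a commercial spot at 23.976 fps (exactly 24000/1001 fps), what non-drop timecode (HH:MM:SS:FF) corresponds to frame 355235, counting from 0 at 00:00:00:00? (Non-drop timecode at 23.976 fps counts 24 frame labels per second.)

04:06:41:11

355235 ÷ 24 = 14801 full seconds, remainder 11 frames.
14801 s = 4 h 6 min 41 s.
Timecode: 04:06:41:11.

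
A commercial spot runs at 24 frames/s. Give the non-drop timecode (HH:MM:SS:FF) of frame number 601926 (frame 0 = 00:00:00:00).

06:58:00:06

601926 ÷ 24 = 25080 full seconds, remainder 6 frames.
25080 s = 6 h 58 min 0 s.
Timecode: 06:58:00:06.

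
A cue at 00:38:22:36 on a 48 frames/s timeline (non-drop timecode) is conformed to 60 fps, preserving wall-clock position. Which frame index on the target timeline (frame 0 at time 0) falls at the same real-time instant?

Source frame index: (0×3600 + 38×60 + 22) × 48 + 36 = 110532.
Real time: 110532 / (48) = 9211/4 s.
Target frame: (9211/4) × (60) = 138165.

frame 138165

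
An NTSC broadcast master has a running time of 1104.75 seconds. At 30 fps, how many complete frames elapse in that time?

33142 frames

Frames = 1104.75 × 30 = 66285/2 ≈ 33142.5000.
Complete frames: 33142.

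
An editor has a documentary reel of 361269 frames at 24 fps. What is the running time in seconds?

15052.875 seconds

Running time = 361269 / (24) = 15052.875 s.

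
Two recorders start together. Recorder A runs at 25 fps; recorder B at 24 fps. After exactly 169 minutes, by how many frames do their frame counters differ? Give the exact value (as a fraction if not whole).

10140 frames

169 min = 10140 s.
A emits 25 × 10140 = 253500 frames; B emits 24 × 10140 = 243360.
Difference = 10140 frames; B is behind A.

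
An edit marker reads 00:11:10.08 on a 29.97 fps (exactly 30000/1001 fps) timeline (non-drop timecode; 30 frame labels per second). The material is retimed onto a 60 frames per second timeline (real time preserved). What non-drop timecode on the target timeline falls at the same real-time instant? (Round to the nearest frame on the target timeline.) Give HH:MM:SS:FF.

00:11:10:56

Source frame index: (0×3600 + 11×60 + 10) × 30 + 8 = 20108.
Real time: 20108 / (30000/1001) = 5032027/7500 s.
Target frame: (5032027/7500) × (60) = 5032027/125 ≈ 40256.216 → 40256.
At 60 labels/s: frame 40256 → 00:11:10:56.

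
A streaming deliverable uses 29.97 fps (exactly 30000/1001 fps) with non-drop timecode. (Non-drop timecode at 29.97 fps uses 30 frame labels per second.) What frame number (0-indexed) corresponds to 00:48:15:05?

Total seconds to the label: (0 × 3600 + 48 × 60 + 15) = 2895.
Frame index = 2895 × 30 + 5 = 86855.

frame 86855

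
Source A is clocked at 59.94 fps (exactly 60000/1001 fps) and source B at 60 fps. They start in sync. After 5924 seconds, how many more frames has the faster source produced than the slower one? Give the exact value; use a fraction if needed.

355440/1001 frames

A emits 60000/1001 × 5924 = 355440000/1001 frames; B emits 60 × 5924 = 355440.
Difference = 355440/1001 frames (≈ 355.0849); B is ahead of A.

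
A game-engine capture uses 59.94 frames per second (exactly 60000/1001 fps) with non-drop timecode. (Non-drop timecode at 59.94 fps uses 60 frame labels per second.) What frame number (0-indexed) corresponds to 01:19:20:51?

285651

Total seconds to the label: (1 × 3600 + 19 × 60 + 20) = 4760.
Frame index = 4760 × 60 + 51 = 285651.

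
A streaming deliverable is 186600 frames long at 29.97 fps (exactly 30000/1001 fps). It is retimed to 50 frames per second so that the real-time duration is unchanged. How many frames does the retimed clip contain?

311311 frames

Target frames = source frames × (target rate / source rate) = 186600 × (50)/(30000/1001) = 186600 × 1001/600 = 311311.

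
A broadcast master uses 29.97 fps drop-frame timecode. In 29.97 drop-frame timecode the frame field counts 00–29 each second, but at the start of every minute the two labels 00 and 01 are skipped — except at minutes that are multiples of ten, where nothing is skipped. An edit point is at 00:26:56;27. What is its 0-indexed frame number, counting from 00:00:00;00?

48459

Complete 10-minute blocks: 2, each 17982 frames → 35964.
Remaining 6 whole minutes in the current block: 1800 + 5 × 1798 = 10790 frames.
Within the current minute: 56 × 30 + 27 − 2 = 1705 (labels ;00/;01 skipped at this minute). Total = 35964 + 10790 + 1705 = 48459.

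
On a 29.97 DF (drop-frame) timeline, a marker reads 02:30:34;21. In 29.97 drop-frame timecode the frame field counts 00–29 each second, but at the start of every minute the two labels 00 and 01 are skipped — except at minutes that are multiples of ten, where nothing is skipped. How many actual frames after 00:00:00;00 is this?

270771

Complete 10-minute blocks: 15, each 17982 frames → 269730.
Remaining 0 whole minutes in the current block: 0 frames.
Within the current minute: 34 × 30 + 21 = 1041. Total = 269730 + 0 + 1041 = 270771.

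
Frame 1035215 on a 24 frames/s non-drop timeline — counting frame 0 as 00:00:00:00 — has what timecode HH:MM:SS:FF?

11:58:53:23

1035215 ÷ 24 = 43133 full seconds, remainder 23 frames.
43133 s = 11 h 58 min 53 s.
Timecode: 11:58:53:23.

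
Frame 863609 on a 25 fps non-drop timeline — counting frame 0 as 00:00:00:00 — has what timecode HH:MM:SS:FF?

09:35:44:09

863609 ÷ 25 = 34544 full seconds, remainder 9 frames.
34544 s = 9 h 35 min 44 s.
Timecode: 09:35:44:09.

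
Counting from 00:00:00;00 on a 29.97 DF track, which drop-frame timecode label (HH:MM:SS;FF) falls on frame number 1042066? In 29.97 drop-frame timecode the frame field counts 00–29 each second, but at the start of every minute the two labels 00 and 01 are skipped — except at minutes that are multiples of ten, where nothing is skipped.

09:39:30;10

Ten DF minutes hold 17982 frames, so frame 1042066 lies in block 57 (frames 1024974–1042955) with 17092 frames into that block.
The block's first minute is 1800 frames and the rest 1798 each; 17092 frames reaches minute 9, so 57 × 18 + 9 × 2 = 1044 labels have been skipped so far.
Adding those back, label number 1042066 + 1044 = 1043110 at 30 labels/s is 34770 s + 10 f = 9 h 39 min 30 s frame 10, i.e. 09:39:30;10.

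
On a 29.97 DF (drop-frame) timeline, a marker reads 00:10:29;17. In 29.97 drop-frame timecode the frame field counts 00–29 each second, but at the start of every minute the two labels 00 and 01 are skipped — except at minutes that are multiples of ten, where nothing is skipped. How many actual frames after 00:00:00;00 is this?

As if non-drop at 30 labels/s: (0 × 3600 + 10 × 60 + 29) × 30 + 17 = 18887.
Minute boundaries passed: 10; those not divisible by 10: 10 − 1 = 9; dropped labels = 2 × 9 = 18.
Actual frame index = 18887 − 18 = 18869.

18869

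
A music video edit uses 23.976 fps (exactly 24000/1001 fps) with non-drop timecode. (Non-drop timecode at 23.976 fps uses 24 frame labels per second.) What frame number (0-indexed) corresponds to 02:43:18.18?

frame 235170

Total seconds to the label: (2 × 3600 + 43 × 60 + 18) = 9798.
Frame index = 9798 × 24 + 18 = 235170.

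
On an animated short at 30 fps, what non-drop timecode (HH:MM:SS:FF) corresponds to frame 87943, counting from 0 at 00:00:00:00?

00:48:51:13

87943 ÷ 30 = 2931 full seconds, remainder 13 frames.
2931 s = 0 h 48 min 51 s.
Timecode: 00:48:51:13.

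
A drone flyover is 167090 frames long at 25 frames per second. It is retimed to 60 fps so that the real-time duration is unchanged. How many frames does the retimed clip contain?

Target frames = source frames × (target rate / source rate) = 167090 × (60)/(25) = 167090 × 12/5 = 401016.

401016 frames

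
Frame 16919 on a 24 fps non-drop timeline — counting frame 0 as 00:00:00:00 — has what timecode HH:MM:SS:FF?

00:11:44:23

16919 ÷ 24 = 704 full seconds, remainder 23 frames.
704 s = 0 h 11 min 44 s.
Timecode: 00:11:44:23.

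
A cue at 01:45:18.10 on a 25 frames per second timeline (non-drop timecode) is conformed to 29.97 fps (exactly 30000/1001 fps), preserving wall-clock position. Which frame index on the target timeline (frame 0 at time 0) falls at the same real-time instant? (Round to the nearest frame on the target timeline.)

frame 189363

Source frame index: (1×3600 + 45×60 + 18) × 25 + 10 = 157960.
Real time: 157960 / (25) = 31592/5 s.
Target frame: (31592/5) × (30000/1001) = 17232000/91 ≈ 189362.637 → 189363.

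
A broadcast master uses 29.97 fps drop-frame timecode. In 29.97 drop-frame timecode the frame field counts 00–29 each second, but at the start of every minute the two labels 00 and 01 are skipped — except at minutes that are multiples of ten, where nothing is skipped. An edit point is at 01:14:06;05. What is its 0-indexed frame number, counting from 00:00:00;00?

133251

Complete 10-minute blocks: 7, each 17982 frames → 125874.
Remaining 4 whole minutes in the current block: 1800 + 3 × 1798 = 7194 frames.
Within the current minute: 6 × 30 + 5 − 2 = 183 (labels ;00/;01 skipped at this minute). Total = 125874 + 7194 + 183 = 133251.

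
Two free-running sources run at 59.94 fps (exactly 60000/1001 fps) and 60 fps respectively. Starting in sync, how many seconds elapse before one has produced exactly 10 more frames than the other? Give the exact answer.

1001/6 seconds

The gap grows by |60 − 60000/1001| = 60/1001 frames per second.
Time for a 10-frame gap: 10 ÷ (60/1001) = 1001/6 s.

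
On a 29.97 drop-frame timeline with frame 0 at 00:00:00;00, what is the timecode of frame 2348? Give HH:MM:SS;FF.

00:01:18;10

Ten DF minutes hold 17982 frames, so frame 2348 lies in block 0 (frames 0–17981) with 2348 frames into that block.
The block's first minute is 1800 frames and the rest 1798 each; 2348 frames reaches minute 1, so 0 × 18 + 1 × 2 = 2 labels have been skipped so far.
Adding those back, label number 2348 + 2 = 2350 at 30 labels/s is 78 s + 10 f = 0 h 1 min 18 s frame 10, i.e. 00:01:18;10.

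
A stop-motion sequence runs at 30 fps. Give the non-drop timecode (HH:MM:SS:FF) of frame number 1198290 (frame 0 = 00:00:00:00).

1198290 ÷ 30 = 39943 full seconds, remainder 0 frames.
39943 s = 11 h 5 min 43 s.
Timecode: 11:05:43:00.

11:05:43:00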